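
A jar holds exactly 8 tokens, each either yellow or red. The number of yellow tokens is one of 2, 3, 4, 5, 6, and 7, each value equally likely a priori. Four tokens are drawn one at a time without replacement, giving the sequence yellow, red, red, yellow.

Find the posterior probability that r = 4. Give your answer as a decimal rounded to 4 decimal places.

0.2857

Compute the likelihood of the observed sequence for each case: P(data | r = 2) = (2/8)(6/7)(5/6)(1/5) = 1/28; P(data | r = 3) = (3/8)(5/7)(4/6)(2/5) = 1/14; P(data | r = 4) = (4/8)(4/7)(3/6)(3/5) = 3/35; P(data | r = 5) = (5/8)(3/7)(2/6)(4/5) = 1/14; P(data | r = 6) = (6/8)(2/7)(1/6)(5/5) = 1/28; P(data | r = 7) = (7/8)(1/7)(0/6) = 0.
The prior-weighted likelihoods are 1/6 · 1/28 = 1/168, 1/6 · 1/14 = 1/84, 1/6 · 3/35 = 1/70, 1/6 · 1/14 = 1/84, 1/6 · 1/28 = 1/168, 1/6 · 0 = 0; with total 1/20.
By Bayes' rule, P(r = 4 | data) = (1/70) / (1/20) = 2/7.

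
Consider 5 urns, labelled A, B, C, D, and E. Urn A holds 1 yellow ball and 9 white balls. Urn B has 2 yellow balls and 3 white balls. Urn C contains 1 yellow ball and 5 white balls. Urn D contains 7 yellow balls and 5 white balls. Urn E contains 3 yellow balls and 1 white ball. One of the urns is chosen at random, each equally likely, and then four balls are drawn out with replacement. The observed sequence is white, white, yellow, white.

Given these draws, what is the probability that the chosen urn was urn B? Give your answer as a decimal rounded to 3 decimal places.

0.279

The likelihood of the observed sequence under each hypothesis: P(data | urn A) = (9/10)(9/10)(1/10)(9/10) = 0.0729; P(data | urn B) = (3/5)(3/5)(2/5)(3/5) = 0.0864; P(data | urn C) = (5/6)(5/6)(1/6)(5/6) = 0.096451; P(data | urn D) = (5/12)(5/12)(7/12)(5/12) = 0.042197; P(data | urn E) = (1/4)(1/4)(3/4)(1/4) = 0.011719.
Weighting by the prior gives 1/5 · 0.0729 = 0.01458, 1/5 · 0.0864 = 0.01728, 1/5 · 0.096451 = 0.01929, 1/5 · 0.042197 = 0.0084394, 1/5 · 0.011719 = 0.0023437; summing to 0.061933.
Therefore the posterior P(urn B | data) = (0.01728) / (0.061933) = 0.27901.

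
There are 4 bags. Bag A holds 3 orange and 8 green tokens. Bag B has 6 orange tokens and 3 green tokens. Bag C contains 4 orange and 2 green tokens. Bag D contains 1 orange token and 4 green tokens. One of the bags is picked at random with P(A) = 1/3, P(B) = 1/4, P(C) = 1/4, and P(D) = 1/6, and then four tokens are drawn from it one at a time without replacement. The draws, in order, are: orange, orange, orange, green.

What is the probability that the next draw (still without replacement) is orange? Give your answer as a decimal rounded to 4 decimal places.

0.5302

Under each hypothesis, the probability of the observed sequence is: P(data | bag A) = (3/11)(2/10)(1/9)(8/8) = 0.0060606; P(data | bag B) = (6/9)(5/8)(4/7)(3/6) = 0.11905; P(data | bag C) = (4/6)(3/5)(2/4)(2/3) = 0.13333; P(data | bag D) = (1/5)(0/4) = 0.
The prior-weighted likelihoods are 1/3 · 0.0060606 = 0.0020202, 1/4 · 0.11905 = 0.029762, 1/4 · 0.13333 = 0.033333, 1/6 · 0 = 0; with total 0.065115.
Dividing through by the total gives posterior P(bag A | data) = 0.031025, P(bag B | data) = 0.45706, P(bag C | data) = 0.51191, P(bag D | data) = 0.
Averaging over the posterior, P(orange next | data) = (0)(0.031025) + (3/5)(0.45706) + (1/2)(0.51191) = 0.53019.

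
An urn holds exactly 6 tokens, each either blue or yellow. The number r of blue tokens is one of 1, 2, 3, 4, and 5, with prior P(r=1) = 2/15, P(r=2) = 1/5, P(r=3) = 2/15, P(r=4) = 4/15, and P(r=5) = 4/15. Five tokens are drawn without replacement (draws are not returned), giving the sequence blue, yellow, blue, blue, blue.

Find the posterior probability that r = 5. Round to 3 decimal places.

Under each hypothesis, the probability of the observed sequence is: P(data | r = 1) = (1/6)(5/5)(0/4) = 0; P(data | r = 2) = (2/6)(4/5)(1/4)(0/3) = 0; P(data | r = 3) = (3/6)(3/5)(2/4)(1/3)(0/2) = 0; P(data | r = 4) = (4/6)(2/5)(3/4)(2/3)(1/2) = 1/15; P(data | r = 5) = (5/6)(1/5)(4/4)(3/3)(2/2) = 1/6.
The prior-weighted likelihoods are 2/15 · 0 = 0, 1/5 · 0 = 0, 2/15 · 0 = 0, 4/15 · 1/15 = 4/225, 4/15 · 1/6 = 2/45; these sum to 14/225.
Therefore the posterior P(r = 5 | data) = (2/45) / (14/225) = 5/7.

0.714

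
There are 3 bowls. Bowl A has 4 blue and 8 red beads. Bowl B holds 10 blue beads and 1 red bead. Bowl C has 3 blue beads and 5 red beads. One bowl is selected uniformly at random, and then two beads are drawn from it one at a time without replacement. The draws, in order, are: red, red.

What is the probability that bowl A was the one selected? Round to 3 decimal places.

Compute the likelihood of the observed sequence for each case: P(data | bowl A) = (8/12)(7/11) = 0.42424; P(data | bowl B) = (1/11)(0/10) = 0; P(data | bowl C) = (5/8)(4/7) = 0.35714.
Multiplying each by its prior: 1/3 · 0.42424 = 0.14141, 1/3 · 0 = 0, 1/3 · 0.35714 = 0.11905; with total 0.26046.
By Bayes' rule, P(bowl A | data) = (0.14141) / (0.26046) = 0.54294.

0.543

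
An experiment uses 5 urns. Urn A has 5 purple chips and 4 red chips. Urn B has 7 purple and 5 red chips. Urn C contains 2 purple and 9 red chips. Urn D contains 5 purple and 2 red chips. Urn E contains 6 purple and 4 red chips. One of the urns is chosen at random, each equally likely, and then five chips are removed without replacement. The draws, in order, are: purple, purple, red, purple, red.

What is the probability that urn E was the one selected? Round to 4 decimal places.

0.2546

The likelihood of the observed sequence under each hypothesis: P(data | urn A) = (5/9)(4/8)(4/7)(3/6)(3/5) = 0.047619; P(data | urn B) = (7/12)(6/11)(5/10)(5/9)(4/8) = 0.044192; P(data | urn C) = (2/11)(1/10)(9/9)(0/8) = 0; P(data | urn D) = (5/7)(4/6)(2/5)(3/4)(1/3) = 0.047619; P(data | urn E) = (6/10)(5/9)(4/8)(4/7)(3/6) = 0.047619.
The prior-weighted likelihoods are 1/5 · 0.047619 = 0.0095238, 1/5 · 0.044192 = 0.0088384, 1/5 · 0 = 0, 1/5 · 0.047619 = 0.0095238, 1/5 · 0.047619 = 0.0095238; summing to 0.03741.
Hence P(urn E | data) = (0.0095238) / (0.03741) = 0.25458.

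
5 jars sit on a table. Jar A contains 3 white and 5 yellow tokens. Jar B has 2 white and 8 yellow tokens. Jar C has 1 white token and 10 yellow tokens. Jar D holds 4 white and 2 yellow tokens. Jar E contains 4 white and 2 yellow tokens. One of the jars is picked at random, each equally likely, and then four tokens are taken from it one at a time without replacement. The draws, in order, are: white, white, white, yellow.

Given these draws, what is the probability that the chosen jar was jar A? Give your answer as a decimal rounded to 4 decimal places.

For each hypothesis, P(data | H) works out to: P(data | jar A) = (3/8)(2/7)(1/6)(5/5) = 0.017857; P(data | jar B) = (2/10)(1/9)(0/8) = 0; P(data | jar C) = (1/11)(0/10) = 0; P(data | jar D) = (4/6)(3/5)(2/4)(2/3) = 0.13333; P(data | jar E) = (4/6)(3/5)(2/4)(2/3) = 0.13333.
Multiplying each by its prior: 1/5 · 0.017857 = 0.0035714, 1/5 · 0 = 0, 1/5 · 0 = 0, 1/5 · 0.13333 = 0.026667, 1/5 · 0.13333 = 0.026667; with total 0.056905.
By Bayes' rule, P(jar A | data) = (0.0035714) / (0.056905) = 0.062762.

0.0628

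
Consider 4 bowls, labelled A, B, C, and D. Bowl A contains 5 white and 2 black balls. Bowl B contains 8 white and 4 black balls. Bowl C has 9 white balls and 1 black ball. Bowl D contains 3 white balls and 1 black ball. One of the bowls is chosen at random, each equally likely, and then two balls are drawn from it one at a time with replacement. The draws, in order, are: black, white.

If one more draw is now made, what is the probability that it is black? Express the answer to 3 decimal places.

The likelihood of the observed sequence under each hypothesis: P(data | bowl A) = (2/7)(5/7) = 0.20408; P(data | bowl B) = (4/12)(8/12) = 0.22222; P(data | bowl C) = (1/10)(9/10) = 0.09; P(data | bowl D) = (1/4)(3/4) = 0.1875.
The prior-weighted likelihoods are 1/4 · 0.20408 = 0.05102, 1/4 · 0.22222 = 0.055556, 1/4 · 0.09 = 0.0225, 1/4 · 0.1875 = 0.046875; summing to 0.17595.
The posterior is then P(bowl A | data) = 0.28997, P(bowl B | data) = 0.31574, P(bowl C | data) = 0.12788, P(bowl D | data) = 0.26641.
Averaging over the posterior, P(black next | data) = (2/7)(0.28997) + (1/3)(0.31574) + (1/10)(0.12788) + (1/4)(0.26641) = 0.26749.

0.267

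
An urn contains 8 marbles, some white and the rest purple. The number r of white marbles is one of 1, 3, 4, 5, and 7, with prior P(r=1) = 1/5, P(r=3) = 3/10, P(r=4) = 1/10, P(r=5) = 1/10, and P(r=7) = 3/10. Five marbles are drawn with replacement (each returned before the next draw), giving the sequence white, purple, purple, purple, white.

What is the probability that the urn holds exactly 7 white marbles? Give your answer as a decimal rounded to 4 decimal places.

0.0249

For each hypothesis, P(data | H) works out to: P(data | r = 1) = (1/8)(7/8)(7/8)(7/8)(1/8) = 0.010468; P(data | r = 3) = (3/8)(5/8)(5/8)(5/8)(3/8) = 0.034332; P(data | r = 4) = (4/8)(4/8)(4/8)(4/8)(4/8) = 0.03125; P(data | r = 5) = (5/8)(3/8)(3/8)(3/8)(5/8) = 0.020599; P(data | r = 7) = (7/8)(1/8)(1/8)(1/8)(7/8) = 0.0014954.
Weighting by the prior gives 1/5 · 0.010468 = 0.0020935, 3/10 · 0.034332 = 0.0103, 1/10 · 0.03125 = 0.003125, 1/10 · 0.020599 = 0.0020599, 3/10 · 0.0014954 = 0.00044861; summing to 0.018027.
By Bayes' rule, P(r = 7 | data) = (0.00044861) / (0.018027) = 0.024886.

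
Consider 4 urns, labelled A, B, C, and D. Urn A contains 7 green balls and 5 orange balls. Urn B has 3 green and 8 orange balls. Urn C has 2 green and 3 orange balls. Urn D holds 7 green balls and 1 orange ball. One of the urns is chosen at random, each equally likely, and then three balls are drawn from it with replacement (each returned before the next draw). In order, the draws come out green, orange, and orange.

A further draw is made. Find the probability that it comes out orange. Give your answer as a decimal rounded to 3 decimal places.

Under each hypothesis, the probability of the observed sequence is: P(data | urn A) = (7/12)(5/12)(5/12) = 0.10127; P(data | urn B) = (3/11)(8/11)(8/11) = 0.14425; P(data | urn C) = (2/5)(3/5)(3/5) = 0.144; P(data | urn D) = (7/8)(1/8)(1/8) = 0.013672.
The prior-weighted likelihoods are 1/4 · 0.10127 = 0.025318, 1/4 · 0.14425 = 0.036063, 1/4 · 0.144 = 0.036, 1/4 · 0.013672 = 0.003418; these sum to 0.1008.
Normalising, the posterior is P(urn A | data) = 0.25118, P(urn B | data) = 0.35777, P(urn C | data) = 0.35715, P(urn D | data) = 0.033909.
Averaging over the posterior, P(orange next | data) = (5/12)(0.25118) + (8/11)(0.35777) + (3/5)(0.35715) + (1/8)(0.033909) = 0.58338.

0.583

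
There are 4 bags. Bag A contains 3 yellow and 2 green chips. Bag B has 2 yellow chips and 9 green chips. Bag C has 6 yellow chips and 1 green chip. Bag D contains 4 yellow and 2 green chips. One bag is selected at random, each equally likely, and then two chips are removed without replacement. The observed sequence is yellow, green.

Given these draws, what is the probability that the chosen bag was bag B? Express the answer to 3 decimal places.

0.187

Under each hypothesis, the probability of the observed sequence is: P(data | bag A) = (3/5)(2/4) = 0.3; P(data | bag B) = (2/11)(9/10) = 0.16364; P(data | bag C) = (6/7)(1/6) = 0.14286; P(data | bag D) = (4/6)(2/5) = 0.26667.
Multiplying each by its prior: 1/4 · 0.3 = 0.075, 1/4 · 0.16364 = 0.040909, 1/4 · 0.14286 = 0.035714, 1/4 · 0.26667 = 0.066667; summing to 0.21829.
Hence P(bag B | data) = (0.040909) / (0.21829) = 0.18741.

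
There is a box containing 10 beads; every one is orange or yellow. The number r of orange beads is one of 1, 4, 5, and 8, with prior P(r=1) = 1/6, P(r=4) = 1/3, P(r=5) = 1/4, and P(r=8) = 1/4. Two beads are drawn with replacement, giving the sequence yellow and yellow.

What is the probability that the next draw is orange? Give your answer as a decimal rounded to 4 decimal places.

For each hypothesis, P(data | H) works out to: P(data | r = 1) = (9/10)(9/10) = 81/100; P(data | r = 4) = (6/10)(6/10) = 9/25; P(data | r = 5) = (5/10)(5/10) = 1/4; P(data | r = 8) = (2/10)(2/10) = 1/25.
Weighting by the prior gives 1/6 · 81/100 = 27/200, 1/3 · 9/25 = 3/25, 1/4 · 1/4 = 1/16, 1/4 · 1/25 = 1/100; with total 131/400.
The posterior is then P(r = 1 | data) = 0.41221, P(r = 4 | data) = 0.36641, P(r = 5 | data) = 0.19084, P(r = 8 | data) = 0.030534.
Averaging over the posterior, P(orange next | data) = (1/10)(0.41221) + (2/5)(0.36641) + (1/2)(0.19084) + (4/5)(0.030534) = 0.30763.

0.3076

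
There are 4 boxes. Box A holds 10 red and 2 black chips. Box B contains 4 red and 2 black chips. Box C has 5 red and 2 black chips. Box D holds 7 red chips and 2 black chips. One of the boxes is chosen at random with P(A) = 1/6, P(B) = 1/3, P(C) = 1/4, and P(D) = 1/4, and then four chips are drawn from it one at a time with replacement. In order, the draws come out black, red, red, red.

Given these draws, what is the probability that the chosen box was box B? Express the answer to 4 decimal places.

0.3254

The likelihood of the observed sequence under each hypothesis: P(data | box A) = (2/12)(10/12)(10/12)(10/12) = 0.096451; P(data | box B) = (2/6)(4/6)(4/6)(4/6) = 0.098765; P(data | box C) = (2/7)(5/7)(5/7)(5/7) = 0.10412; P(data | box D) = (2/9)(7/9)(7/9)(7/9) = 0.10456.
Weighting by the prior gives 1/6 · 0.096451 = 0.016075, 1/3 · 0.098765 = 0.032922, 1/4 · 0.10412 = 0.026031, 1/4 · 0.10456 = 0.026139; with total 0.10117.
By Bayes' rule, P(box B | data) = (0.032922) / (0.10117) = 0.32542.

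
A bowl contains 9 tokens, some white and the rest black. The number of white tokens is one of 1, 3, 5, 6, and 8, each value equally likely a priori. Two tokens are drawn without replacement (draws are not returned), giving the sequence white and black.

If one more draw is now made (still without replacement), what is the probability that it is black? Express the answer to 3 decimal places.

0.480

Under each hypothesis, the probability of the observed sequence is: P(data | r = 1) = (1/9)(8/8) = 1/9; P(data | r = 3) = (3/9)(6/8) = 1/4; P(data | r = 5) = (5/9)(4/8) = 5/18; P(data | r = 6) = (6/9)(3/8) = 1/4; P(data | r = 8) = (8/9)(1/8) = 1/9.
The prior-weighted likelihoods are 1/5 · 1/9 = 1/45, 1/5 · 1/4 = 1/20, 1/5 · 5/18 = 1/18, 1/5 · 1/4 = 1/20, 1/5 · 1/9 = 1/45; summing to 1/5.
The posterior is then P(r = 1 | data) = 1/9, P(r = 3 | data) = 1/4, P(r = 5 | data) = 5/18, P(r = 6 | data) = 1/4, P(r = 8 | data) = 1/9.
So P(black next | data) = Σ P(black next | H) P(H | data) = (1)(1/9) + (5/7)(1/4) + (3/7)(5/18) + (2/7)(1/4) + (0)(1/9) = 121/252.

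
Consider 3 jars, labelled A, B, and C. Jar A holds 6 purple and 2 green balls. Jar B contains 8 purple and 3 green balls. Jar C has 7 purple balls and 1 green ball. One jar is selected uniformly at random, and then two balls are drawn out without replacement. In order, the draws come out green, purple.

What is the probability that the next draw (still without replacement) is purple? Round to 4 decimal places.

Compute the likelihood of the observed sequence for each case: P(data | jar A) = (2/8)(6/7) = 0.21429; P(data | jar B) = (3/11)(8/10) = 0.21818; P(data | jar C) = (1/8)(7/7) = 0.125.
The prior-weighted likelihoods are 1/3 · 0.21429 = 0.071429, 1/3 · 0.21818 = 0.072727, 1/3 · 0.125 = 0.041667; summing to 0.18582.
The posterior is then P(jar A | data) = 0.38439, P(jar B | data) = 0.39138, P(jar C | data) = 0.22423.
The predictive probability is P(purple next | data) = (5/6)(0.38439) + (7/9)(0.39138) + (1)(0.22423) = 0.84896.

0.8490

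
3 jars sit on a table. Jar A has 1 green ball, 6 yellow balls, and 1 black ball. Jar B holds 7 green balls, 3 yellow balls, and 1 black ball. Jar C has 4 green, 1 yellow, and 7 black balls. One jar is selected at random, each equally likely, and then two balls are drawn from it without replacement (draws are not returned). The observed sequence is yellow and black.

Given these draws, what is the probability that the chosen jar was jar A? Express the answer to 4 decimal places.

For each hypothesis, P(data | H) works out to: P(data | jar A) = (6/8)(1/7) = 0.10714; P(data | jar B) = (3/11)(1/10) = 0.027273; P(data | jar C) = (1/12)(7/11) = 0.05303.
Multiplying each by its prior: 1/3 · 0.10714 = 0.035714, 1/3 · 0.027273 = 0.0090909, 1/3 · 0.05303 = 0.017677; with total 0.062482.
Therefore the posterior P(jar A | data) = (0.035714) / (0.062482) = 0.57159.

0.5716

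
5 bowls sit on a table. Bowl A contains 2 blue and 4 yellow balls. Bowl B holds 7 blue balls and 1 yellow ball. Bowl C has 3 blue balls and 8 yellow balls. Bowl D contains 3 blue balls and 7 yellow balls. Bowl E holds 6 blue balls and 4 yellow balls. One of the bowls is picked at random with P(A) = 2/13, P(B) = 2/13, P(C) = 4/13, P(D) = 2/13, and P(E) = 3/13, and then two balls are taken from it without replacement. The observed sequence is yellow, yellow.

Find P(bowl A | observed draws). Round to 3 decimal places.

The likelihood of the observed sequence under each hypothesis: P(data | bowl A) = (4/6)(3/5) = 0.4; P(data | bowl B) = (1/8)(0/7) = 0; P(data | bowl C) = (8/11)(7/10) = 0.50909; P(data | bowl D) = (7/10)(6/9) = 0.46667; P(data | bowl E) = (4/10)(3/9) = 0.13333.
Weighting by the prior gives 2/13 · 0.4 = 0.061538, 2/13 · 0 = 0, 4/13 · 0.50909 = 0.15664, 2/13 · 0.46667 = 0.071795, 3/13 · 0.13333 = 0.030769; summing to 0.32075.
Hence P(bowl A | data) = (0.061538) / (0.32075) = 0.19186.

0.192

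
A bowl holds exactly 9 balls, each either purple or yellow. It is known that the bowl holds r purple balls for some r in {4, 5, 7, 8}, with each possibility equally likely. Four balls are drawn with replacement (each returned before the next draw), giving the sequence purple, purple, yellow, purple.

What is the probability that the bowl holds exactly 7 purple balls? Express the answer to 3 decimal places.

0.340

Under each hypothesis, the probability of the observed sequence is: P(data | r = 4) = (4/9)(4/9)(5/9)(4/9) = 0.048773; P(data | r = 5) = (5/9)(5/9)(4/9)(5/9) = 0.076208; P(data | r = 7) = (7/9)(7/9)(2/9)(7/9) = 0.10456; P(data | r = 8) = (8/9)(8/9)(1/9)(8/9) = 0.078037.
The prior-weighted likelihoods are 1/4 · 0.048773 = 0.012193, 1/4 · 0.076208 = 0.019052, 1/4 · 0.10456 = 0.026139, 1/4 · 0.078037 = 0.019509; these sum to 0.076894.
So P(r = 7 | data) = (0.026139) / (0.076894) = 0.33994.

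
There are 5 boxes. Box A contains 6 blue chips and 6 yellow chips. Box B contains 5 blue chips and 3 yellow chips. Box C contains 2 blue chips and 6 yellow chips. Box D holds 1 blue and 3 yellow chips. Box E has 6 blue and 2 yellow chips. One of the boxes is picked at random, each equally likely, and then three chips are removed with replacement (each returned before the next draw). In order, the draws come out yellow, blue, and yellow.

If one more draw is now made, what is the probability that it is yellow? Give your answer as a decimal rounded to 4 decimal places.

0.5880

For each hypothesis, P(data | H) works out to: P(data | box A) = (6/12)(6/12)(6/12) = 0.125; P(data | box B) = (3/8)(5/8)(3/8) = 0.087891; P(data | box C) = (6/8)(2/8)(6/8) = 0.14062; P(data | box D) = (3/4)(1/4)(3/4) = 0.14062; P(data | box E) = (2/8)(6/8)(2/8) = 0.046875.
The prior-weighted likelihoods are 1/5 · 0.125 = 0.025, 1/5 · 0.087891 = 0.017578, 1/5 · 0.14062 = 0.028125, 1/5 · 0.14062 = 0.028125, 1/5 · 0.046875 = 0.009375; summing to 0.1082.
Dividing through by the total gives posterior P(box A | data) = 0.23105, P(box B | data) = 0.16245, P(box C | data) = 0.25993, P(box D | data) = 0.25993, P(box E | data) = 0.086643.
The predictive probability is P(yellow next | data) = (1/2)(0.23105) + (3/8)(0.16245) + (3/4)(0.25993) + (3/4)(0.25993) + (1/4)(0.086643) = 0.588.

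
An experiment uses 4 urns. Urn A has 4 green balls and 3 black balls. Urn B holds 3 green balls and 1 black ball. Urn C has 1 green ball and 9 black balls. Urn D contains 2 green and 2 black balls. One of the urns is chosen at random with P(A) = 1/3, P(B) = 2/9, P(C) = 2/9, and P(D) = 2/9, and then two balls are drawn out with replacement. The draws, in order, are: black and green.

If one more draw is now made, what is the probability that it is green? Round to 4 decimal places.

0.5415

Under each hypothesis, the probability of the observed sequence is: P(data | urn A) = (3/7)(4/7) = 0.2449; P(data | urn B) = (1/4)(3/4) = 0.1875; P(data | urn C) = (9/10)(1/10) = 0.09; P(data | urn D) = (2/4)(2/4) = 0.25.
Multiplying each by its prior: 1/3 · 0.2449 = 0.081633, 2/9 · 0.1875 = 0.041667, 2/9 · 0.09 = 0.02, 2/9 · 0.25 = 0.055556; with total 0.19885.
Dividing through by the total gives posterior P(urn A | data) = 0.41051, P(urn B | data) = 0.20953, P(urn C | data) = 0.10058, P(urn D | data) = 0.27938.
The predictive probability is P(green next | data) = (4/7)(0.41051) + (3/4)(0.20953) + (1/10)(0.10058) + (1/2)(0.27938) = 0.54148.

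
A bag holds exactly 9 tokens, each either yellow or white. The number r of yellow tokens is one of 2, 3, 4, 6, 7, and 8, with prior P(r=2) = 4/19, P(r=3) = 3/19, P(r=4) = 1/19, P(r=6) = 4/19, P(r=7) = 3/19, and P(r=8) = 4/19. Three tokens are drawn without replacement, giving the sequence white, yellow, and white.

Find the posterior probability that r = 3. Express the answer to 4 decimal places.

The likelihood of the observed sequence under each hypothesis: P(data | r = 2) = (7/9)(2/8)(6/7) = 0.16667; P(data | r = 3) = (6/9)(3/8)(5/7) = 0.17857; P(data | r = 4) = (5/9)(4/8)(4/7) = 0.15873; P(data | r = 6) = (3/9)(6/8)(2/7) = 0.071429; P(data | r = 7) = (2/9)(7/8)(1/7) = 0.027778; P(data | r = 8) = (1/9)(8/8)(0/7) = 0.
Weighting by the prior gives 4/19 · 0.16667 = 0.035088, 3/19 · 0.17857 = 0.028195, 1/19 · 0.15873 = 0.0083542, 4/19 · 0.071429 = 0.015038, 3/19 · 0.027778 = 0.004386, 4/19 · 0 = 0; these sum to 0.091061.
Therefore the posterior P(r = 3 | data) = (0.028195) / (0.091061) = 0.30963.

0.3096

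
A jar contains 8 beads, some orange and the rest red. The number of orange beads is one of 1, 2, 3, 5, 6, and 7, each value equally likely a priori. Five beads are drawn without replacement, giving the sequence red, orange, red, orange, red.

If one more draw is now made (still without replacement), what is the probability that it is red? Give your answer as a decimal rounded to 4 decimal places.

0.6667

Compute the likelihood of the observed sequence for each case: P(data | r = 1) = (7/8)(1/7)(6/6)(0/5) = 0; P(data | r = 2) = (6/8)(2/7)(5/6)(1/5)(4/4) = 1/28; P(data | r = 3) = (5/8)(3/7)(4/6)(2/5)(3/4) = 3/56; P(data | r = 5) = (3/8)(5/7)(2/6)(4/5)(1/4) = 1/56; P(data | r = 6) = (2/8)(6/7)(1/6)(5/5)(0/4) = 0; P(data | r = 7) = (1/8)(7/7)(0/6) = 0.
The prior-weighted likelihoods are 1/6 · 0 = 0, 1/6 · 1/28 = 1/168, 1/6 · 3/56 = 1/112, 1/6 · 1/56 = 1/336, 1/6 · 0 = 0, 1/6 · 0 = 0; with total 1/56.
Dividing through by the total gives posterior P(r = 1 | data) = 0, P(r = 2 | data) = 1/3, P(r = 3 | data) = 1/2, P(r = 5 | data) = 1/6, P(r = 6 | data) = 0, P(r = 7 | data) = 0.
The predictive probability is P(red next | data) = (1)(1/3) + (2/3)(1/2) + (0)(1/6) = 2/3.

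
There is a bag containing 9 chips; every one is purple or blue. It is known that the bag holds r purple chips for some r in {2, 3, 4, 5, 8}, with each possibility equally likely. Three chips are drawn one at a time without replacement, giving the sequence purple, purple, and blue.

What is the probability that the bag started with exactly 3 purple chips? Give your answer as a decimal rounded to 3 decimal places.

Under each hypothesis, the probability of the observed sequence is: P(data | r = 2) = (2/9)(1/8)(7/7) = 1/36; P(data | r = 3) = (3/9)(2/8)(6/7) = 1/14; P(data | r = 4) = (4/9)(3/8)(5/7) = 5/42; P(data | r = 5) = (5/9)(4/8)(4/7) = 10/63; P(data | r = 8) = (8/9)(7/8)(1/7) = 1/9.
Multiplying each by its prior: 1/5 · 1/36 = 1/180, 1/5 · 1/14 = 1/70, 1/5 · 5/42 = 1/42, 1/5 · 10/63 = 2/63, 1/5 · 1/9 = 1/45; these sum to 41/420.
So P(r = 3 | data) = (1/70) / (41/420) = 6/41.

0.146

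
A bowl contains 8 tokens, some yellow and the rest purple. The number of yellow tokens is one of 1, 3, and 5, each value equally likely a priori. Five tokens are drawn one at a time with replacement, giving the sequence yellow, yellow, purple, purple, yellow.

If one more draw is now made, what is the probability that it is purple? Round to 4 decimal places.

The likelihood of the observed sequence under each hypothesis: P(data | r = 1) = (1/8)(1/8)(7/8)(7/8)(1/8) = 0.0014954; P(data | r = 3) = (3/8)(3/8)(5/8)(5/8)(3/8) = 0.020599; P(data | r = 5) = (5/8)(5/8)(3/8)(3/8)(5/8) = 0.034332.
Multiplying each by its prior: 1/3 · 0.0014954 = 0.00049845, 1/3 · 0.020599 = 0.0068665, 1/3 · 0.034332 = 0.011444; these sum to 0.018809.
Dividing through by the total gives posterior P(r = 1 | data) = 0.026501, P(r = 3 | data) = 0.36506, P(r = 5 | data) = 0.60844.
Averaging over the posterior, P(purple next | data) = (7/8)(0.026501) + (5/8)(0.36506) + (3/8)(0.60844) = 0.47952.

0.4795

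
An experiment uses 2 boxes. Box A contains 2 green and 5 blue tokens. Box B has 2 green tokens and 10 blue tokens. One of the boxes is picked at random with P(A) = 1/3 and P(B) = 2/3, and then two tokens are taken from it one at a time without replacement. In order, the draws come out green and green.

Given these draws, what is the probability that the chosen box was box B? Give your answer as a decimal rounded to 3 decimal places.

Under each hypothesis, the probability of the observed sequence is: P(data | box A) = (2/7)(1/6) = 1/21; P(data | box B) = (2/12)(1/11) = 1/66.
The prior-weighted likelihoods are 1/3 · 1/21 = 1/63, 2/3 · 1/66 = 1/99; summing to 2/77.
So P(box B | data) = (1/99) / (2/77) = 7/18.

0.389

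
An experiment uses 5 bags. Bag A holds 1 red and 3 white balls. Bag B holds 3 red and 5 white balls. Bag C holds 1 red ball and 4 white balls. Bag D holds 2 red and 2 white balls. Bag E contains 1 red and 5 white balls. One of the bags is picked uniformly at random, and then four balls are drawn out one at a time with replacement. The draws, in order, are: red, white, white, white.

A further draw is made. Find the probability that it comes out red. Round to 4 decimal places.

0.2803

Compute the likelihood of the observed sequence for each case: P(data | bag A) = (1/4)(3/4)(3/4)(3/4) = 0.10547; P(data | bag B) = (3/8)(5/8)(5/8)(5/8) = 0.091553; P(data | bag C) = (1/5)(4/5)(4/5)(4/5) = 0.1024; P(data | bag D) = (2/4)(2/4)(2/4)(2/4) = 0.0625; P(data | bag E) = (1/6)(5/6)(5/6)(5/6) = 0.096451.
Weighting by the prior gives 1/5 · 0.10547 = 0.021094, 1/5 · 0.091553 = 0.018311, 1/5 · 0.1024 = 0.02048, 1/5 · 0.0625 = 0.0125, 1/5 · 0.096451 = 0.01929; summing to 0.091674.
Dividing through by the total gives posterior P(bag A | data) = 0.23009, P(bag B | data) = 0.19973, P(bag C | data) = 0.2234, P(bag D | data) = 0.13635, P(bag E | data) = 0.21042.
The predictive probability is P(red next | data) = (1/4)(0.23009) + (3/8)(0.19973) + (1/5)(0.2234) + (1/2)(0.13635) + (1/6)(0.21042) = 0.28035.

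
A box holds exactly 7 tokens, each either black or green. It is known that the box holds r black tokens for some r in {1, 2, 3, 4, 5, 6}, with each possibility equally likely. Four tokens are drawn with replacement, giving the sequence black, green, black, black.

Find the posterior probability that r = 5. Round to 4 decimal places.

0.3079

The likelihood of the observed sequence under each hypothesis: P(data | r = 1) = (1/7)(6/7)(1/7)(1/7) = 0.002499; P(data | r = 2) = (2/7)(5/7)(2/7)(2/7) = 0.01666; P(data | r = 3) = (3/7)(4/7)(3/7)(3/7) = 0.044981; P(data | r = 4) = (4/7)(3/7)(4/7)(4/7) = 0.079967; P(data | r = 5) = (5/7)(2/7)(5/7)(5/7) = 0.10412; P(data | r = 6) = (6/7)(1/7)(6/7)(6/7) = 0.089963.
The prior-weighted likelihoods are 1/6 · 0.002499 = 0.00041649, 1/6 · 0.01666 = 0.0027766, 1/6 · 0.044981 = 0.0074969, 1/6 · 0.079967 = 0.013328, 1/6 · 0.10412 = 0.017354, 1/6 · 0.089963 = 0.014994; these sum to 0.056365.
By Bayes' rule, P(r = 5 | data) = (0.017354) / (0.056365) = 0.30788.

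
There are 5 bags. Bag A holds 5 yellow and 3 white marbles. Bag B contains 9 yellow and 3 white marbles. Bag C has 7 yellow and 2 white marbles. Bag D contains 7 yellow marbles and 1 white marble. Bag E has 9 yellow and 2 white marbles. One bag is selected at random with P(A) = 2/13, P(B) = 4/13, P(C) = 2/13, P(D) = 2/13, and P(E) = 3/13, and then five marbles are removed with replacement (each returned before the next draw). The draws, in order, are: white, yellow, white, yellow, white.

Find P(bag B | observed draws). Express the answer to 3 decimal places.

Compute the likelihood of the observed sequence for each case: P(data | bag A) = (3/8)(5/8)(3/8)(5/8)(3/8) = 0.020599; P(data | bag B) = (3/12)(9/12)(3/12)(9/12)(3/12) = 0.0087891; P(data | bag C) = (2/9)(7/9)(2/9)(7/9)(2/9) = 0.0066386; P(data | bag D) = (1/8)(7/8)(1/8)(7/8)(1/8) = 0.0014954; P(data | bag E) = (2/11)(9/11)(2/11)(9/11)(2/11) = 0.0040236.
The prior-weighted likelihoods are 2/13 · 0.020599 = 0.0031691, 4/13 · 0.0087891 = 0.0027043, 2/13 · 0.0066386 = 0.0010213, 2/13 · 0.0014954 = 0.00023006, 3/13 · 0.0040236 = 0.00092852; these sum to 0.0080533.
So P(bag B | data) = (0.0027043) / (0.0080533) = 0.3358.

0.336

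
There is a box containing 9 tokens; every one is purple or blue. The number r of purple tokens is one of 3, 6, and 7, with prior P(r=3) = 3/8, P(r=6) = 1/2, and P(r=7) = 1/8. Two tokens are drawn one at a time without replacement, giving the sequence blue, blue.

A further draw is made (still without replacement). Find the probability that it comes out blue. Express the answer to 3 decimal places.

For each hypothesis, P(data | H) works out to: P(data | r = 3) = (6/9)(5/8) = 5/12; P(data | r = 6) = (3/9)(2/8) = 1/12; P(data | r = 7) = (2/9)(1/8) = 1/36.
Multiplying each by its prior: 3/8 · 5/12 = 5/32, 1/2 · 1/12 = 1/24, 1/8 · 1/36 = 1/288; these sum to 29/144.
The posterior is then P(r = 3 | data) = 45/58, P(r = 6 | data) = 6/29, P(r = 7 | data) = 1/58.
So P(blue next | data) = Σ P(blue next | H) P(H | data) = (4/7)(45/58) + (1/7)(6/29) + (0)(1/58) = 96/203.

0.473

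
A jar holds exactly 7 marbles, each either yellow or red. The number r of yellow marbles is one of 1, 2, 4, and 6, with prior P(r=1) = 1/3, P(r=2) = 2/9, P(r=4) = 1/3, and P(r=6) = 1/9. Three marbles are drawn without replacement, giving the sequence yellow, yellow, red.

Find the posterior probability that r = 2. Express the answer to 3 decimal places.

For each hypothesis, P(data | H) works out to: P(data | r = 1) = (1/7)(0/6) = 0; P(data | r = 2) = (2/7)(1/6)(5/5) = 1/21; P(data | r = 4) = (4/7)(3/6)(3/5) = 6/35; P(data | r = 6) = (6/7)(5/6)(1/5) = 1/7.
The prior-weighted likelihoods are 1/3 · 0 = 0, 2/9 · 1/21 = 2/189, 1/3 · 6/35 = 2/35, 1/9 · 1/7 = 1/63; these sum to 79/945.
Hence P(r = 2 | data) = (2/189) / (79/945) = 10/79.

0.127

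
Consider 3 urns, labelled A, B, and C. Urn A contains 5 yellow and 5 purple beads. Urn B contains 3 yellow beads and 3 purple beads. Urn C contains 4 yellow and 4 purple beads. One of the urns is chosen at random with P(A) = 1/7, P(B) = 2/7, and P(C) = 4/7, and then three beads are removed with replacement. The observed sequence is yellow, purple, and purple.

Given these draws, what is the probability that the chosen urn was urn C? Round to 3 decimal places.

0.571

Under each hypothesis, the probability of the observed sequence is: P(data | urn A) = (5/10)(5/10)(5/10) = 1/8; P(data | urn B) = (3/6)(3/6)(3/6) = 1/8; P(data | urn C) = (4/8)(4/8)(4/8) = 1/8.
The prior-weighted likelihoods are 1/7 · 1/8 = 1/56, 2/7 · 1/8 = 1/28, 4/7 · 1/8 = 1/14; these sum to 1/8.
By Bayes' rule, P(urn C | data) = (1/14) / (1/8) = 4/7.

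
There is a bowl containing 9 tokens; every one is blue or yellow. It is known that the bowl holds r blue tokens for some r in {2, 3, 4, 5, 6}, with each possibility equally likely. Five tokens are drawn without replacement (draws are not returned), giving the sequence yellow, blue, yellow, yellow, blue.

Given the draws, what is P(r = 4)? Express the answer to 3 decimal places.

0.286

The likelihood of the observed sequence under each hypothesis: P(data | r = 2) = (7/9)(2/8)(6/7)(5/6)(1/5) = 1/36; P(data | r = 3) = (6/9)(3/8)(5/7)(4/6)(2/5) = 1/21; P(data | r = 4) = (5/9)(4/8)(4/7)(3/6)(3/5) = 1/21; P(data | r = 5) = (4/9)(5/8)(3/7)(2/6)(4/5) = 2/63; P(data | r = 6) = (3/9)(6/8)(2/7)(1/6)(5/5) = 1/84.
Weighting by the prior gives 1/5 · 1/36 = 1/180, 1/5 · 1/21 = 1/105, 1/5 · 1/21 = 1/105, 1/5 · 2/63 = 2/315, 1/5 · 1/84 = 1/420; summing to 1/30.
Hence P(r = 4 | data) = (1/105) / (1/30) = 2/7.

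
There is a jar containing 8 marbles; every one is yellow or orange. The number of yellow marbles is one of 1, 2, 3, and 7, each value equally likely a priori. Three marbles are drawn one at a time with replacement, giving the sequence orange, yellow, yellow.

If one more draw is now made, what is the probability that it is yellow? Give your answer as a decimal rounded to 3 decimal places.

0.533

Under each hypothesis, the probability of the observed sequence is: P(data | r = 1) = (7/8)(1/8)(1/8) = 0.013672; P(data | r = 2) = (6/8)(2/8)(2/8) = 0.046875; P(data | r = 3) = (5/8)(3/8)(3/8) = 0.087891; P(data | r = 7) = (1/8)(7/8)(7/8) = 0.095703.
The prior-weighted likelihoods are 1/4 · 0.013672 = 0.003418, 1/4 · 0.046875 = 0.011719, 1/4 · 0.087891 = 0.021973, 1/4 · 0.095703 = 0.023926; summing to 0.061035.
The posterior is then P(r = 1 | data) = 0.056, P(r = 2 | data) = 0.192, P(r = 3 | data) = 0.36, P(r = 7 | data) = 0.392.
The predictive probability is P(yellow next | data) = (1/8)(0.056) + (1/4)(0.192) + (3/8)(0.36) + (7/8)(0.392) = 0.533.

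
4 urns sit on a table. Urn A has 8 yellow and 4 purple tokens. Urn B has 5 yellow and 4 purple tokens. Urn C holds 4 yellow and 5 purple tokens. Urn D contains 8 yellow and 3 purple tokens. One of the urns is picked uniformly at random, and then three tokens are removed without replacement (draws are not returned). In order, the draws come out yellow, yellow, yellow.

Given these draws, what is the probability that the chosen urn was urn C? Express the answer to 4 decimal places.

0.0626

For each hypothesis, P(data | H) works out to: P(data | urn A) = (8/12)(7/11)(6/10) = 0.25455; P(data | urn B) = (5/9)(4/8)(3/7) = 0.11905; P(data | urn C) = (4/9)(3/8)(2/7) = 0.047619; P(data | urn D) = (8/11)(7/10)(6/9) = 0.33939.
Multiplying each by its prior: 1/4 · 0.25455 = 0.063636, 1/4 · 0.11905 = 0.029762, 1/4 · 0.047619 = 0.011905, 1/4 · 0.33939 = 0.084848; summing to 0.19015.
By Bayes' rule, P(urn C | data) = (0.011905) / (0.19015) = 0.062607.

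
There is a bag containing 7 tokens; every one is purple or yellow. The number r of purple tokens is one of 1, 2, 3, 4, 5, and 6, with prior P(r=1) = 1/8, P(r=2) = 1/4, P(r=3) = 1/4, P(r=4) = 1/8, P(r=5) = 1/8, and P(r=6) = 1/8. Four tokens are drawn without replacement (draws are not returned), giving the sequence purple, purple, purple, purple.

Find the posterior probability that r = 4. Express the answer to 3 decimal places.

The likelihood of the observed sequence under each hypothesis: P(data | r = 1) = (1/7)(0/6) = 0; P(data | r = 2) = (2/7)(1/6)(0/5) = 0; P(data | r = 3) = (3/7)(2/6)(1/5)(0/4) = 0; P(data | r = 4) = (4/7)(3/6)(2/5)(1/4) = 1/35; P(data | r = 5) = (5/7)(4/6)(3/5)(2/4) = 1/7; P(data | r = 6) = (6/7)(5/6)(4/5)(3/4) = 3/7.
Multiplying each by its prior: 1/8 · 0 = 0, 1/4 · 0 = 0, 1/4 · 0 = 0, 1/8 · 1/35 = 1/280, 1/8 · 1/7 = 1/56, 1/8 · 3/7 = 3/56; these sum to 3/40.
Therefore the posterior P(r = 4 | data) = (1/280) / (3/40) = 1/21.

0.048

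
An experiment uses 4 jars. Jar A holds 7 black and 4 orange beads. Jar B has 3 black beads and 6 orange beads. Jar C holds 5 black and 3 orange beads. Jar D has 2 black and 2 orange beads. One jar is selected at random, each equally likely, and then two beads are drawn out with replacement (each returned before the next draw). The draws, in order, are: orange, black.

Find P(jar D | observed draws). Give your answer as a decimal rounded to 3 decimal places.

0.267

For each hypothesis, P(data | H) works out to: P(data | jar A) = (4/11)(7/11) = 0.2314; P(data | jar B) = (6/9)(3/9) = 0.22222; P(data | jar C) = (3/8)(5/8) = 0.23438; P(data | jar D) = (2/4)(2/4) = 0.25.
Weighting by the prior gives 1/4 · 0.2314 = 0.057851, 1/4 · 0.22222 = 0.055556, 1/4 · 0.23438 = 0.058594, 1/4 · 0.25 = 0.0625; summing to 0.2345.
Therefore the posterior P(jar D | data) = (0.0625) / (0.2345) = 0.26652.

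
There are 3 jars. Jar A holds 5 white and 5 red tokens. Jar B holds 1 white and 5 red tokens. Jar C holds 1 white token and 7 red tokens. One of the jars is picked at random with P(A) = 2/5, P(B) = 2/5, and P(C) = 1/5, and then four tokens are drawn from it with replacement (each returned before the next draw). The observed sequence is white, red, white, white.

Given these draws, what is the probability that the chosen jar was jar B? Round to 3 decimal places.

0.057

Compute the likelihood of the observed sequence for each case: P(data | jar A) = (5/10)(5/10)(5/10)(5/10) = 0.0625; P(data | jar B) = (1/6)(5/6)(1/6)(1/6) = 0.003858; P(data | jar C) = (1/8)(7/8)(1/8)(1/8) = 0.001709.
Multiplying each by its prior: 2/5 · 0.0625 = 0.025, 2/5 · 0.003858 = 0.0015432, 1/5 · 0.001709 = 0.0003418; these sum to 0.026885.
By Bayes' rule, P(jar B | data) = (0.0015432) / (0.026885) = 0.0574.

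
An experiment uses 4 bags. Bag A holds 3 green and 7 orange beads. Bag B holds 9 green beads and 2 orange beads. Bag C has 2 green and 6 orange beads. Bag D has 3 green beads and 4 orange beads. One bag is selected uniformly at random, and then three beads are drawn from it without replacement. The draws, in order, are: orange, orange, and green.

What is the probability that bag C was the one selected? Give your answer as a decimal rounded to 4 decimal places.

For each hypothesis, P(data | H) works out to: P(data | bag A) = (7/10)(6/9)(3/8) = 0.175; P(data | bag B) = (2/11)(1/10)(9/9) = 0.018182; P(data | bag C) = (6/8)(5/7)(2/6) = 0.17857; P(data | bag D) = (4/7)(3/6)(3/5) = 0.17143.
Multiplying each by its prior: 1/4 · 0.175 = 0.04375, 1/4 · 0.018182 = 0.0045455, 1/4 · 0.17857 = 0.044643, 1/4 · 0.17143 = 0.042857; with total 0.1358.
By Bayes' rule, P(bag C | data) = (0.044643) / (0.1358) = 0.32875.

0.3288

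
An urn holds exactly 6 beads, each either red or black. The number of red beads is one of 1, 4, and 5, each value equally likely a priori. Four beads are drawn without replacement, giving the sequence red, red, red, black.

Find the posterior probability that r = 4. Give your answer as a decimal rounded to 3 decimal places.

0.444

Compute the likelihood of the observed sequence for each case: P(data | r = 1) = (1/6)(0/5) = 0; P(data | r = 4) = (4/6)(3/5)(2/4)(2/3) = 2/15; P(data | r = 5) = (5/6)(4/5)(3/4)(1/3) = 1/6.
The prior-weighted likelihoods are 1/3 · 0 = 0, 1/3 · 2/15 = 2/45, 1/3 · 1/6 = 1/18; with total 1/10.
Hence P(r = 4 | data) = (2/45) / (1/10) = 4/9.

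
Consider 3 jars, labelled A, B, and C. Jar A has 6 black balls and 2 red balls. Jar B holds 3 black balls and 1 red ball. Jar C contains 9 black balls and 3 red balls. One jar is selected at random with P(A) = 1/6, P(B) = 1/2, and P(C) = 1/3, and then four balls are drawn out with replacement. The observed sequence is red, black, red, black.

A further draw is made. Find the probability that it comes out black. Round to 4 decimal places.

Under each hypothesis, the probability of the observed sequence is: P(data | jar A) = (2/8)(6/8)(2/8)(6/8) = 9/256; P(data | jar B) = (1/4)(3/4)(1/4)(3/4) = 9/256; P(data | jar C) = (3/12)(9/12)(3/12)(9/12) = 9/256.
Weighting by the prior gives 1/6 · 9/256 = 3/512, 1/2 · 9/256 = 9/512, 1/3 · 9/256 = 3/256; with total 9/256.
The posterior is then P(jar A | data) = 1/6, P(jar B | data) = 1/2, P(jar C | data) = 1/3.
So P(black next | data) = Σ P(black next | H) P(H | data) = (3/4)(1/6) + (3/4)(1/2) + (3/4)(1/3) = 3/4.

0.7500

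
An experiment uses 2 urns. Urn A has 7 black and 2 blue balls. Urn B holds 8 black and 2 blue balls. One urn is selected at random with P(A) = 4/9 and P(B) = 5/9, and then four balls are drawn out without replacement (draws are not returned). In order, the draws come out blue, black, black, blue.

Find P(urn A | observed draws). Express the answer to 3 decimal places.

0.500

For each hypothesis, P(data | H) works out to: P(data | urn A) = (2/9)(7/8)(6/7)(1/6) = 1/36; P(data | urn B) = (2/10)(8/9)(7/8)(1/7) = 1/45.
The prior-weighted likelihoods are 4/9 · 1/36 = 1/81, 5/9 · 1/45 = 1/81; with total 2/81.
By Bayes' rule, P(urn A | data) = (1/81) / (2/81) = 1/2.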